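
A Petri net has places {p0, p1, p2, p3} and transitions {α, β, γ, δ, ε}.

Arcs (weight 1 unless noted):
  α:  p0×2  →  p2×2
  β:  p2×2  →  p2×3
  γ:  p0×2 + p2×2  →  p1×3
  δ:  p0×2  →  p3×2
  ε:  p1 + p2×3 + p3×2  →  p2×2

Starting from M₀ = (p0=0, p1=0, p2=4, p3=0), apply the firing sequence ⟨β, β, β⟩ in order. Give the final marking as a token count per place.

(p0=0, p1=0, p2=7, p3=0)

step 1: fire β:  (p0=0, p1=0, p2=4, p3=0) → (p0=0, p1=0, p2=5, p3=0)
step 2: fire β:  (p0=0, p1=0, p2=5, p3=0) → (p0=0, p1=0, p2=6, p3=0)
step 3: fire β:  (p0=0, p1=0, p2=6, p3=0) → (p0=0, p1=0, p2=7, p3=0)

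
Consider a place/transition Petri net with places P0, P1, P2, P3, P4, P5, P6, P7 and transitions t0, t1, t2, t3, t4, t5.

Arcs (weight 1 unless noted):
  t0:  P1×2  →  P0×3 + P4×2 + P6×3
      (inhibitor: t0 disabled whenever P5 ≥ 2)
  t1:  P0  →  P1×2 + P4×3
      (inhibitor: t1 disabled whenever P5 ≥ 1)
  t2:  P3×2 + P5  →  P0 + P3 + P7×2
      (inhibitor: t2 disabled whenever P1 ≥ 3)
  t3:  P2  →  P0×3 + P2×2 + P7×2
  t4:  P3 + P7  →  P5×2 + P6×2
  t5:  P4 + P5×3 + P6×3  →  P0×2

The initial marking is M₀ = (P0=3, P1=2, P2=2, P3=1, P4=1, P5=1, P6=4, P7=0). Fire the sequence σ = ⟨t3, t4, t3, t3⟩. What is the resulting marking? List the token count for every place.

(P0=12, P1=2, P2=5, P3=0, P4=1, P5=3, P6=6, P7=5)

step 1: fire t3:  (P0=3, P1=2, P2=2, P3=1, P4=1, P5=1, P6=4, P7=0) → (P0=6, P1=2, P2=3, P3=1, P4=1, P5=1, P6=4, P7=2)
step 2: fire t4:  (P0=6, P1=2, P2=3, P3=1, P4=1, P5=1, P6=4, P7=2) → (P0=6, P1=2, P2=3, P3=0, P4=1, P5=3, P6=6, P7=1)
step 3: fire t3:  (P0=6, P1=2, P2=3, P3=0, P4=1, P5=3, P6=6, P7=1) → (P0=9, P1=2, P2=4, P3=0, P4=1, P5=3, P6=6, P7=3)
step 4: fire t3:  (P0=9, P1=2, P2=4, P3=0, P4=1, P5=3, P6=6, P7=3) → (P0=12, P1=2, P2=5, P3=0, P4=1, P5=3, P6=6, P7=5)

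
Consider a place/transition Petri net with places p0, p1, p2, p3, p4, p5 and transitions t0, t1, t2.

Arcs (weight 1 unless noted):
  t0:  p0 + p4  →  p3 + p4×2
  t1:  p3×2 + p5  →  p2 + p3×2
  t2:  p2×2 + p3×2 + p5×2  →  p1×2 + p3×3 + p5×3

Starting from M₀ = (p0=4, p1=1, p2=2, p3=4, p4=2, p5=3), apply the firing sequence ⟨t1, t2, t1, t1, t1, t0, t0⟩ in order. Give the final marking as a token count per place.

(p0=2, p1=3, p2=4, p3=7, p4=4, p5=0)

step 1: fire t1:  (p0=4, p1=1, p2=2, p3=4, p4=2, p5=3) → (p0=4, p1=1, p2=3, p3=4, p4=2, p5=2)
step 2: fire t2:  (p0=4, p1=1, p2=3, p3=4, p4=2, p5=2) → (p0=4, p1=3, p2=1, p3=5, p4=2, p5=3)
step 3: fire t1:  (p0=4, p1=3, p2=1, p3=5, p4=2, p5=3) → (p0=4, p1=3, p2=2, p3=5, p4=2, p5=2)
step 4: fire t1:  (p0=4, p1=3, p2=2, p3=5, p4=2, p5=2) → (p0=4, p1=3, p2=3, p3=5, p4=2, p5=1)
step 5: fire t1:  (p0=4, p1=3, p2=3, p3=5, p4=2, p5=1) → (p0=4, p1=3, p2=4, p3=5, p4=2, p5=0)
step 6: fire t0:  (p0=4, p1=3, p2=4, p3=5, p4=2, p5=0) → (p0=3, p1=3, p2=4, p3=6, p4=3, p5=0)
step 7: fire t0:  (p0=3, p1=3, p2=4, p3=6, p4=3, p5=0) → (p0=2, p1=3, p2=4, p3=7, p4=4, p5=0)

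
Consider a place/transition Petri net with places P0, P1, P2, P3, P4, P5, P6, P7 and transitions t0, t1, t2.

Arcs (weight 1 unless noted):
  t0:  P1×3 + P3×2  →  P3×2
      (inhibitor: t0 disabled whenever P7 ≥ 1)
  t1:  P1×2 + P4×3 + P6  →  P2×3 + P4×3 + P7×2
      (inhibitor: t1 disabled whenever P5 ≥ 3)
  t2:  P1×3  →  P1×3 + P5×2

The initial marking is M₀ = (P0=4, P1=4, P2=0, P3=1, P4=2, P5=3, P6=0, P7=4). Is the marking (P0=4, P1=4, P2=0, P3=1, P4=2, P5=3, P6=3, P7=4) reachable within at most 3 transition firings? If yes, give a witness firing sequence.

depth 0: 1 marking
depth 1: 2 markings reached so far
depth 2: 3 markings reached so far
depth 3: 4 markings reached so far
target is not among the 4 markings reachable within 3 steps

NO — not reachable within 3 firings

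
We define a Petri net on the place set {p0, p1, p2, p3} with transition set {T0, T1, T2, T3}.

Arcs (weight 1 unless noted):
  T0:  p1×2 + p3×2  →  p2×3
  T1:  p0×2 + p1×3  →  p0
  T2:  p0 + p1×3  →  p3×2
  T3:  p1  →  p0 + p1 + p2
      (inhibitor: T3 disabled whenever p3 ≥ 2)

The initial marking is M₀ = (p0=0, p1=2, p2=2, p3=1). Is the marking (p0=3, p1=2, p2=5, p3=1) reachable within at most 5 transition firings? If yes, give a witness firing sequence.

step 1: fire T3:  (p0=0, p1=2, p2=2, p3=1) → (p0=1, p1=2, p2=3, p3=1)
step 2: fire T3:  (p0=1, p1=2, p2=3, p3=1) → (p0=2, p1=2, p2=4, p3=1)
step 3: fire T3:  (p0=2, p1=2, p2=4, p3=1) → (p0=3, p1=2, p2=5, p3=1)

YES — reachable via ⟨T3, T3, T3⟩ (3 firings)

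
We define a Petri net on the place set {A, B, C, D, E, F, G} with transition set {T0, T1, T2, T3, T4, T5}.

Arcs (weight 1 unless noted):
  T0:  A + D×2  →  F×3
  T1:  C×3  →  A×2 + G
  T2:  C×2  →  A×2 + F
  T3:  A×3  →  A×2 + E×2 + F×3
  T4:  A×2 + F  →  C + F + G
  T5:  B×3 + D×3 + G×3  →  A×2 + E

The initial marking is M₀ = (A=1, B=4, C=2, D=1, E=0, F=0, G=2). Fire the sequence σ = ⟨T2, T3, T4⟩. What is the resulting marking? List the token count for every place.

step 1: fire T2:  (A=1, B=4, C=2, D=1, E=0, F=0, G=2) → (A=3, B=4, C=0, D=1, E=0, F=1, G=2)
step 2: fire T3:  (A=3, B=4, C=0, D=1, E=0, F=1, G=2) → (A=2, B=4, C=0, D=1, E=2, F=4, G=2)
step 3: fire T4:  (A=2, B=4, C=0, D=1, E=2, F=4, G=2) → (A=0, B=4, C=1, D=1, E=2, F=4, G=3)

(A=0, B=4, C=1, D=1, E=2, F=4, G=3)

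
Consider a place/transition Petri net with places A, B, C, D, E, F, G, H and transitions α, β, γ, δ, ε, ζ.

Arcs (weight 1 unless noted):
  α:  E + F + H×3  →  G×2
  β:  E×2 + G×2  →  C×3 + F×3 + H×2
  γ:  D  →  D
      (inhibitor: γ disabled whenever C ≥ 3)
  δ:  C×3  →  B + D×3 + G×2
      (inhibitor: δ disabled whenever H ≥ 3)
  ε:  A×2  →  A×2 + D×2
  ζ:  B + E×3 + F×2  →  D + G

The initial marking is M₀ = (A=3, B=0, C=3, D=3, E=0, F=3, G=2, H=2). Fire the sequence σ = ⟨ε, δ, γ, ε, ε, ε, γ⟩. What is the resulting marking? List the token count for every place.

step 1: fire ε:  (A=3, B=0, C=3, D=3, E=0, F=3, G=2, H=2) → (A=3, B=0, C=3, D=5, E=0, F=3, G=2, H=2)
step 2: fire δ:  (A=3, B=0, C=3, D=5, E=0, F=3, G=2, H=2) → (A=3, B=1, C=0, D=8, E=0, F=3, G=4, H=2)
step 3: fire γ:  (A=3, B=1, C=0, D=8, E=0, F=3, G=4, H=2) → (A=3, B=1, C=0, D=8, E=0, F=3, G=4, H=2)
step 4: fire ε:  (A=3, B=1, C=0, D=8, E=0, F=3, G=4, H=2) → (A=3, B=1, C=0, D=10, E=0, F=3, G=4, H=2)
step 5: fire ε:  (A=3, B=1, C=0, D=10, E=0, F=3, G=4, H=2) → (A=3, B=1, C=0, D=12, E=0, F=3, G=4, H=2)
step 6: fire ε:  (A=3, B=1, C=0, D=12, E=0, F=3, G=4, H=2) → (A=3, B=1, C=0, D=14, E=0, F=3, G=4, H=2)
step 7: fire γ:  (A=3, B=1, C=0, D=14, E=0, F=3, G=4, H=2) → (A=3, B=1, C=0, D=14, E=0, F=3, G=4, H=2)

(A=3, B=1, C=0, D=14, E=0, F=3, G=4, H=2)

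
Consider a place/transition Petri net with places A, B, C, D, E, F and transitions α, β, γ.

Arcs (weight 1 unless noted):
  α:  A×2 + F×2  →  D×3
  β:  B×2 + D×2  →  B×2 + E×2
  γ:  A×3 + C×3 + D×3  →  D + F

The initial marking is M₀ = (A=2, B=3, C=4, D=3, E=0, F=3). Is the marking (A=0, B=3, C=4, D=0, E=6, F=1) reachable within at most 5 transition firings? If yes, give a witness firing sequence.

YES — reachable via ⟨α, β, β, β⟩ (4 firings)

step 1: fire α:  (A=2, B=3, C=4, D=3, E=0, F=3) → (A=0, B=3, C=4, D=6, E=0, F=1)
step 2: fire β:  (A=0, B=3, C=4, D=6, E=0, F=1) → (A=0, B=3, C=4, D=4, E=2, F=1)
step 3: fire β:  (A=0, B=3, C=4, D=4, E=2, F=1) → (A=0, B=3, C=4, D=2, E=4, F=1)
step 4: fire β:  (A=0, B=3, C=4, D=2, E=4, F=1) → (A=0, B=3, C=4, D=0, E=6, F=1)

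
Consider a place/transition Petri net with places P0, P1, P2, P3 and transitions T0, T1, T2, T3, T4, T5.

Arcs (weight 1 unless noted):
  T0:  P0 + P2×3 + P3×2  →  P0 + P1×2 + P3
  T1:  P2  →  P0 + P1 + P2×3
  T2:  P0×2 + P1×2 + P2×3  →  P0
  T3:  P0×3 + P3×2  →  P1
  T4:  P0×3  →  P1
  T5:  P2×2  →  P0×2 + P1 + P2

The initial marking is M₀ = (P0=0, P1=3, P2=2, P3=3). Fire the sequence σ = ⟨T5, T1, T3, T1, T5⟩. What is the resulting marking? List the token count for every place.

step 1: fire T5:  (P0=0, P1=3, P2=2, P3=3) → (P0=2, P1=4, P2=1, P3=3)
step 2: fire T1:  (P0=2, P1=4, P2=1, P3=3) → (P0=3, P1=5, P2=3, P3=3)
step 3: fire T3:  (P0=3, P1=5, P2=3, P3=3) → (P0=0, P1=6, P2=3, P3=1)
step 4: fire T1:  (P0=0, P1=6, P2=3, P3=1) → (P0=1, P1=7, P2=5, P3=1)
step 5: fire T5:  (P0=1, P1=7, P2=5, P3=1) → (P0=3, P1=8, P2=4, P3=1)

(P0=3, P1=8, P2=4, P3=1)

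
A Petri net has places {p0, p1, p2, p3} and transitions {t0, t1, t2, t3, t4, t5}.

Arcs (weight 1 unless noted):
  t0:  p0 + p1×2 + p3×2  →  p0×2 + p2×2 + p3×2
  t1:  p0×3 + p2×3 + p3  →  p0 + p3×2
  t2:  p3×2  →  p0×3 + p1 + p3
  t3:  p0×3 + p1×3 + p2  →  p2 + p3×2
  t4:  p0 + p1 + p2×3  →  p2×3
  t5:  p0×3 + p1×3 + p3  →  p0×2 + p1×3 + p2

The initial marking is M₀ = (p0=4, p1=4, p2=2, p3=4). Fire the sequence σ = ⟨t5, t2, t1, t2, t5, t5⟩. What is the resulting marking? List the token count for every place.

step 1: fire t5:  (p0=4, p1=4, p2=2, p3=4) → (p0=3, p1=4, p2=3, p3=3)
step 2: fire t2:  (p0=3, p1=4, p2=3, p3=3) → (p0=6, p1=5, p2=3, p3=2)
step 3: fire t1:  (p0=6, p1=5, p2=3, p3=2) → (p0=4, p1=5, p2=0, p3=3)
step 4: fire t2:  (p0=4, p1=5, p2=0, p3=3) → (p0=7, p1=6, p2=0, p3=2)
step 5: fire t5:  (p0=7, p1=6, p2=0, p3=2) → (p0=6, p1=6, p2=1, p3=1)
step 6: fire t5:  (p0=6, p1=6, p2=1, p3=1) → (p0=5, p1=6, p2=2, p3=0)

(p0=5, p1=6, p2=2, p3=0)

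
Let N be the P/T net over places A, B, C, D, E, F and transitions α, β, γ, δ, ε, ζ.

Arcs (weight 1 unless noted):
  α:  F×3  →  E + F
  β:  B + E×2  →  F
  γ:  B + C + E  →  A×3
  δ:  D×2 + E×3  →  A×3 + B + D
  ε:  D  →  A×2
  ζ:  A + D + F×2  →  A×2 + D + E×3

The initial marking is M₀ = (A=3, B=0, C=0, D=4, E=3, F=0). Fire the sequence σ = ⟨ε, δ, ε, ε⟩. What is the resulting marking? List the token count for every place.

(A=12, B=1, C=0, D=0, E=0, F=0)

step 1: fire ε:  (A=3, B=0, C=0, D=4, E=3, F=0) → (A=5, B=0, C=0, D=3, E=3, F=0)
step 2: fire δ:  (A=5, B=0, C=0, D=3, E=3, F=0) → (A=8, B=1, C=0, D=2, E=0, F=0)
step 3: fire ε:  (A=8, B=1, C=0, D=2, E=0, F=0) → (A=10, B=1, C=0, D=1, E=0, F=0)
step 4: fire ε:  (A=10, B=1, C=0, D=1, E=0, F=0) → (A=12, B=1, C=0, D=0, E=0, F=0)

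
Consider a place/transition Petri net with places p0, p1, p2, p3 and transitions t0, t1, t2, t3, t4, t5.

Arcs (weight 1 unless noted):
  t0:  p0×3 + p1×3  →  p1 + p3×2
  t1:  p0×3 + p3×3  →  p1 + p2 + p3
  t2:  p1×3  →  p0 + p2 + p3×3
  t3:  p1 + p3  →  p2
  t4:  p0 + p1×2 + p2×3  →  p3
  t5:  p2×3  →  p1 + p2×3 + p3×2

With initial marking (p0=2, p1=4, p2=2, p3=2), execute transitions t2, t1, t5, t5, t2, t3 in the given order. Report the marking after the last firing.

step 1: fire t2:  (p0=2, p1=4, p2=2, p3=2) → (p0=3, p1=1, p2=3, p3=5)
step 2: fire t1:  (p0=3, p1=1, p2=3, p3=5) → (p0=0, p1=2, p2=4, p3=3)
step 3: fire t5:  (p0=0, p1=2, p2=4, p3=3) → (p0=0, p1=3, p2=4, p3=5)
step 4: fire t5:  (p0=0, p1=3, p2=4, p3=5) → (p0=0, p1=4, p2=4, p3=7)
step 5: fire t2:  (p0=0, p1=4, p2=4, p3=7) → (p0=1, p1=1, p2=5, p3=10)
step 6: fire t3:  (p0=1, p1=1, p2=5, p3=10) → (p0=1, p1=0, p2=6, p3=9)

(p0=1, p1=0, p2=6, p3=9)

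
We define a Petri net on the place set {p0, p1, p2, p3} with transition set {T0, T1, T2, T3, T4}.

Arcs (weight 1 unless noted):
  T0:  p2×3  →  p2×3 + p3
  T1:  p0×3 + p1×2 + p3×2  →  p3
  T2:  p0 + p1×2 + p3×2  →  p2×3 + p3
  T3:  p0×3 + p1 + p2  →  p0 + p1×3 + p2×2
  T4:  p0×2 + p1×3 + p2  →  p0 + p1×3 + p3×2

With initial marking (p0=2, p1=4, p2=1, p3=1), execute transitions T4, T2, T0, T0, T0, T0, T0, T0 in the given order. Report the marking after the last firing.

step 1: fire T4:  (p0=2, p1=4, p2=1, p3=1) → (p0=1, p1=4, p2=0, p3=3)
step 2: fire T2:  (p0=1, p1=4, p2=0, p3=3) → (p0=0, p1=2, p2=3, p3=2)
step 3: fire T0:  (p0=0, p1=2, p2=3, p3=2) → (p0=0, p1=2, p2=3, p3=3)
step 4: fire T0:  (p0=0, p1=2, p2=3, p3=3) → (p0=0, p1=2, p2=3, p3=4)
step 5: fire T0:  (p0=0, p1=2, p2=3, p3=4) → (p0=0, p1=2, p2=3, p3=5)
step 6: fire T0:  (p0=0, p1=2, p2=3, p3=5) → (p0=0, p1=2, p2=3, p3=6)
step 7: fire T0:  (p0=0, p1=2, p2=3, p3=6) → (p0=0, p1=2, p2=3, p3=7)
step 8: fire T0:  (p0=0, p1=2, p2=3, p3=7) → (p0=0, p1=2, p2=3, p3=8)

(p0=0, p1=2, p2=3, p3=8)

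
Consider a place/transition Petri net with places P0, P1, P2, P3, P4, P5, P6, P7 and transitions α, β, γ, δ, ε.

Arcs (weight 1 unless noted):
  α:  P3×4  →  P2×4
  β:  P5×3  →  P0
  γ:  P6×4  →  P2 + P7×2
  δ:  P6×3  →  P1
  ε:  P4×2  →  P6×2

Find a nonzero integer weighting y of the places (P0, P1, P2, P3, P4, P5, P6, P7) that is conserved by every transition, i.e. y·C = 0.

Incidence matrix C (rows=places, cols=transitions):
        α    β    γ    δ    ε
   P0   0    1    0    0    0
   P1   0    0    0    1    0
   P2   4    0    1    0    0
   P3  -4    0    0    0    0
   P4   0    0    0    0   -2
   P5   0   -3    0    0    0
   P6   0    0   -4   -3    2
   P7   0    0    2    0    0

Candidate y = [3, 0, 0, 0, 0, 1, 0, 0]; check y·C column-wise:
  col α: 3·0 + 0·4 + 0·-4 + 1·0 = 0
  col β: 3·1 + 1·-3 = 0
  col γ: 3·0 + 0·1 + 1·0 + 0·-4 + 0·2 = 0
  col δ: 3·0 + 0·1 + 1·0 + 0·-3 = 0
  col ε: 3·0 + 0·-2 + 1·0 + 0·2 = 0

y = (P0:3, P1:0, P2:0, P3:0, P4:0, P5:1, P6:0, P7:0)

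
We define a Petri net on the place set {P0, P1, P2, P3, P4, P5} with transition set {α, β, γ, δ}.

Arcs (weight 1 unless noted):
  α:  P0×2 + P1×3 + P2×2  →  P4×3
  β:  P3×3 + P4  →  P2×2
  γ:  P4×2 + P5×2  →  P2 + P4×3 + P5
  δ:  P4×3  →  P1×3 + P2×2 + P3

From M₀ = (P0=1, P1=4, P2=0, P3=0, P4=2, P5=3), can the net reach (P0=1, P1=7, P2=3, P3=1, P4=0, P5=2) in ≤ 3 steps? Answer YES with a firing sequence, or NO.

step 1: fire γ:  (P0=1, P1=4, P2=0, P3=0, P4=2, P5=3) → (P0=1, P1=4, P2=1, P3=0, P4=3, P5=2)
step 2: fire δ:  (P0=1, P1=4, P2=1, P3=0, P4=3, P5=2) → (P0=1, P1=7, P2=3, P3=1, P4=0, P5=2)

YES — reachable via ⟨γ, δ⟩ (2 firings)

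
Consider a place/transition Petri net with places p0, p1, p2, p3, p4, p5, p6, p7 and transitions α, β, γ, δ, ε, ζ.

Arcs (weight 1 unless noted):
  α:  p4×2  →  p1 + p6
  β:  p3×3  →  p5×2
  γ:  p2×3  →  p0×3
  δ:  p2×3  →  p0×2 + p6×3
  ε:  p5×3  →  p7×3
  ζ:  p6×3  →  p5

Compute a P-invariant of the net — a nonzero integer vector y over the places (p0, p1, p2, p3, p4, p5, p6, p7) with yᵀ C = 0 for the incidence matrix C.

Incidence matrix C (rows=places, cols=transitions):
        α    β    γ    δ    ε    ζ
   p0   0    0    3    2    0    0
   p1   1    0    0    0    0    0
   p2   0    0   -3   -3    0    0
   p3   0   -3    0    0    0    0
   p4  -2    0    0    0    0    0
   p5   0    2    0    0   -3    1
   p6   1    0    0    3    0   -3
   p7   0    0    0    0    3    0

Candidate y = [0, 2, 0, 0, 1, 0, 0, 0]; check y·C column-wise:
  col α: 2·1 + 1·-2 + 0·1 = 0
  col β: 2·0 + 0·-3 + 1·0 + 0·2 = 0
  col γ: 0·3 + 2·0 + 0·-3 + 1·0 = 0
  col δ: 0·2 + 2·0 + 0·-3 + 1·0 + 0·3 = 0
  col ε: 2·0 + 1·0 + 0·-3 + 0·3 = 0
  col ζ: 2·0 + 1·0 + 0·1 + 0·-3 = 0

y = (p0:0, p1:2, p2:0, p3:0, p4:1, p5:0, p6:0, p7:0)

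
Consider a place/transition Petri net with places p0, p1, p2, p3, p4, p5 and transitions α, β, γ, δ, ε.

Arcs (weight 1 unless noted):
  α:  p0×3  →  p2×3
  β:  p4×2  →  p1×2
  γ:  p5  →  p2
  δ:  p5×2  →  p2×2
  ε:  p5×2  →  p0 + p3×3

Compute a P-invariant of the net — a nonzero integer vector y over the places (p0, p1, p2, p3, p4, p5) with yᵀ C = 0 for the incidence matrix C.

y = (p0:0, p1:1, p2:0, p3:0, p4:1, p5:0)

Incidence matrix C (rows=places, cols=transitions):
        α    β    γ    δ    ε
   p0  -3    0    0    0    1
   p1   0    2    0    0    0
   p2   3    0    1    2    0
   p3   0    0    0    0    3
   p4   0   -2    0    0    0
   p5   0    0   -1   -2   -2

Candidate y = [0, 1, 0, 0, 1, 0]; check y·C column-wise:
  col α: 0·-3 + 1·0 + 0·3 + 1·0 = 0
  col β: 1·2 + 1·-2 = 0
  col γ: 1·0 + 0·1 + 1·0 + 0·-1 = 0
  col δ: 1·0 + 0·2 + 1·0 + 0·-2 = 0
  col ε: 0·1 + 1·0 + 0·3 + 1·0 + 0·-2 = 0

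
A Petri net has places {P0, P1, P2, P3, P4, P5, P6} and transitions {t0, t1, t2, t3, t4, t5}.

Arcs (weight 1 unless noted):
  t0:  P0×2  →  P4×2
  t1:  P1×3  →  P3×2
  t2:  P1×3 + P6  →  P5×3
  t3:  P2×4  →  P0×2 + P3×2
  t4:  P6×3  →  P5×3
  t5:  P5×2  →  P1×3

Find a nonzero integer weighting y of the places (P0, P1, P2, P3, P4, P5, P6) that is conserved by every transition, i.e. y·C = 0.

Incidence matrix C (rows=places, cols=transitions):
       t0   t1   t2   t3   t4   t5
   P0  -2    0    0    2    0    0
   P1   0   -3   -3    0    0    3
   P2   0    0    0   -4    0    0
   P3   0    2    0    2    0    0
   P4   2    0    0    0    0    0
   P5   0    0    3    0    3   -2
   P6   0    0   -1    0   -3    0

Candidate y = [2, 0, 1, 0, 2, 0, 0]; check y·C column-wise:
  col t0: 2·-2 + 1·0 + 2·2 = 0
  col t1: 2·0 + 0·-3 + 1·0 + 0·2 + 2·0 = 0
  col t2: 2·0 + 0·-3 + 1·0 + 2·0 + 0·3 + 0·-1 = 0
  col t3: 2·2 + 1·-4 + 0·2 + 2·0 = 0
  col t4: 2·0 + 1·0 + 2·0 + 0·3 + 0·-3 = 0
  col t5: 2·0 + 0·3 + 1·0 + 2·0 + 0·-2 = 0

y = (P0:2, P1:0, P2:1, P3:0, P4:2, P5:0, P6:0)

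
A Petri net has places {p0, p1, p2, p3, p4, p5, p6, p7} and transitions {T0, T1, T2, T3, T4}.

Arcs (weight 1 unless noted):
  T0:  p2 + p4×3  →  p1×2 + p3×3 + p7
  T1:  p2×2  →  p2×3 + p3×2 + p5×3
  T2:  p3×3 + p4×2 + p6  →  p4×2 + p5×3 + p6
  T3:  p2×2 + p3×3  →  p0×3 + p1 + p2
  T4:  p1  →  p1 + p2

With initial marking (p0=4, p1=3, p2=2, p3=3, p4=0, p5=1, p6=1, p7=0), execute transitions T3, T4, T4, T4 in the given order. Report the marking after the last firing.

(p0=7, p1=4, p2=4, p3=0, p4=0, p5=1, p6=1, p7=0)

step 1: fire T3:  (p0=4, p1=3, p2=2, p3=3, p4=0, p5=1, p6=1, p7=0) → (p0=7, p1=4, p2=1, p3=0, p4=0, p5=1, p6=1, p7=0)
step 2: fire T4:  (p0=7, p1=4, p2=1, p3=0, p4=0, p5=1, p6=1, p7=0) → (p0=7, p1=4, p2=2, p3=0, p4=0, p5=1, p6=1, p7=0)
step 3: fire T4:  (p0=7, p1=4, p2=2, p3=0, p4=0, p5=1, p6=1, p7=0) → (p0=7, p1=4, p2=3, p3=0, p4=0, p5=1, p6=1, p7=0)
step 4: fire T4:  (p0=7, p1=4, p2=3, p3=0, p4=0, p5=1, p6=1, p7=0) → (p0=7, p1=4, p2=4, p3=0, p4=0, p5=1, p6=1, p7=0)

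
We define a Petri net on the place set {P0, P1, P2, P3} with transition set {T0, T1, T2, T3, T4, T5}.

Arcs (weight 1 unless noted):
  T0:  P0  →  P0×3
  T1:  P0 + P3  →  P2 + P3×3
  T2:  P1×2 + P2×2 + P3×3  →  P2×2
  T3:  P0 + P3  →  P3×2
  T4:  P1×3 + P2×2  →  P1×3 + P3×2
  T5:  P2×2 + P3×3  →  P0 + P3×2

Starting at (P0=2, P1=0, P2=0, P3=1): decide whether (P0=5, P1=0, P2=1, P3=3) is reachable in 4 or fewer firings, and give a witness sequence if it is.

step 1: fire T0:  (P0=2, P1=0, P2=0, P3=1) → (P0=4, P1=0, P2=0, P3=1)
step 2: fire T0:  (P0=4, P1=0, P2=0, P3=1) → (P0=6, P1=0, P2=0, P3=1)
step 3: fire T1:  (P0=6, P1=0, P2=0, P3=1) → (P0=5, P1=0, P2=1, P3=3)

YES — reachable via ⟨T0, T0, T1⟩ (3 firings)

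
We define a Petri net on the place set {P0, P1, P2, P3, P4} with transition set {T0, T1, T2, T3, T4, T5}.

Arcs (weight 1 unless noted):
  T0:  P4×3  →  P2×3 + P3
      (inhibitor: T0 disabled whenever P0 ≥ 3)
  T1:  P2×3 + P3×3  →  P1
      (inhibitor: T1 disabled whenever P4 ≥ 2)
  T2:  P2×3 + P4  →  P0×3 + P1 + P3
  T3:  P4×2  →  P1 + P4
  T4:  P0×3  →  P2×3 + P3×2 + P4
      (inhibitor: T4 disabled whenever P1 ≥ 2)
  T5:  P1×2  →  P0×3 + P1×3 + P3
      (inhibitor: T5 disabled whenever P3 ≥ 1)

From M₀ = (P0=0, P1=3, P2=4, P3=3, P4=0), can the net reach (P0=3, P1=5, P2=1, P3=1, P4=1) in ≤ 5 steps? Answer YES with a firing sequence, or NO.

NO — not reachable within 5 firings

depth 0: 1 marking
depth 1: 2 markings reached so far
depth 2: 3 markings reached so far
depth 3: 3 markings reached so far
(frontier empty at depth 3; search complete)
target is not among the 3 markings reachable within 5 steps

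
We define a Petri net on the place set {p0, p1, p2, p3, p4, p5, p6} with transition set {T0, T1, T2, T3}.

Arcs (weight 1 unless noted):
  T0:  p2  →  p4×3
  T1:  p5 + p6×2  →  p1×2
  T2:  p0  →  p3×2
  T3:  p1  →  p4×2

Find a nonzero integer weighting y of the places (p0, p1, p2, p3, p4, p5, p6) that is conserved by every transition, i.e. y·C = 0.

Incidence matrix C (rows=places, cols=transitions):
       T0   T1   T2   T3
   p0   0    0   -1    0
   p1   0    2    0   -1
   p2  -1    0    0    0
   p3   0    0    2    0
   p4   3    0    0    2
   p5   0   -1    0    0
   p6   0   -2    0    0

Candidate y = [2, 0, 0, 1, 0, 0, 0]; check y·C column-wise:
  col T0: 2·0 + 0·-1 + 1·0 + 0·3 = 0
  col T1: 2·0 + 0·2 + 1·0 + 0·-1 + 0·-2 = 0
  col T2: 2·-1 + 1·2 = 0
  col T3: 2·0 + 0·-1 + 1·0 + 0·2 = 0

y = (p0:2, p1:0, p2:0, p3:1, p4:0, p5:0, p6:0)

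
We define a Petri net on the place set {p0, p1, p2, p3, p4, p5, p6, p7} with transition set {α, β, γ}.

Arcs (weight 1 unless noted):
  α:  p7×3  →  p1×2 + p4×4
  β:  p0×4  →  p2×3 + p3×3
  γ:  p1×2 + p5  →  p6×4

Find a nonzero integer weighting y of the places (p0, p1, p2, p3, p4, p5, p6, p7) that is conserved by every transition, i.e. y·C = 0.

Incidence matrix C (rows=places, cols=transitions):
        α    β    γ
   p0   0   -4    0
   p1   2    0   -2
   p2   0    3    0
   p3   0    3    0
   p4   4    0    0
   p5   0    0   -1
   p6   0    0    4
   p7  -3    0    0

Candidate y = [3, 0, 4, 0, 0, 0, 0, 0]; check y·C column-wise:
  col α: 3·0 + 0·2 + 4·0 + 0·4 + 0·-3 = 0
  col β: 3·-4 + 4·3 + 0·3 = 0
  col γ: 3·0 + 0·-2 + 4·0 + 0·-1 + 0·4 = 0

y = (p0:3, p1:0, p2:4, p3:0, p4:0, p5:0, p6:0, p7:0)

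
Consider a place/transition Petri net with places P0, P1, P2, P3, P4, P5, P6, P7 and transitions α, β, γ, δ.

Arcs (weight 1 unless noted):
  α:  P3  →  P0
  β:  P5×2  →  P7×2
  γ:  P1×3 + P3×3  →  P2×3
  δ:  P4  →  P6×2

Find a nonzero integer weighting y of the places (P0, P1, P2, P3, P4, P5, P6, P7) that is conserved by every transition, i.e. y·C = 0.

y = (P0:0, P1:1, P2:1, P3:0, P4:0, P5:0, P6:0, P7:0)

Incidence matrix C (rows=places, cols=transitions):
        α    β    γ    δ
   P0   1    0    0    0
   P1   0    0   -3    0
   P2   0    0    3    0
   P3  -1    0   -3    0
   P4   0    0    0   -1
   P5   0   -2    0    0
   P6   0    0    0    2
   P7   0    2    0    0

Candidate y = [0, 1, 1, 0, 0, 0, 0, 0]; check y·C column-wise:
  col α: 0·1 + 1·0 + 1·0 + 0·-1 = 0
  col β: 1·0 + 1·0 + 0·-2 + 0·2 = 0
  col γ: 1·-3 + 1·3 + 0·-3 = 0
  col δ: 1·0 + 1·0 + 0·-1 + 0·2 = 0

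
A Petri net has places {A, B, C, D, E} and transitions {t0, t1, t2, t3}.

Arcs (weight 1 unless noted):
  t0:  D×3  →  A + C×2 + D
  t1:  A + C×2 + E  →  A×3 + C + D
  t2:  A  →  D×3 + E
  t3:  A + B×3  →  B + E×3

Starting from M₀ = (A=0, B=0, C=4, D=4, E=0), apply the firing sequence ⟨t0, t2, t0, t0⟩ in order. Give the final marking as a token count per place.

step 1: fire t0:  (A=0, B=0, C=4, D=4, E=0) → (A=1, B=0, C=6, D=2, E=0)
step 2: fire t2:  (A=1, B=0, C=6, D=2, E=0) → (A=0, B=0, C=6, D=5, E=1)
step 3: fire t0:  (A=0, B=0, C=6, D=5, E=1) → (A=1, B=0, C=8, D=3, E=1)
step 4: fire t0:  (A=1, B=0, C=8, D=3, E=1) → (A=2, B=0, C=10, D=1, E=1)

(A=2, B=0, C=10, D=1, E=1)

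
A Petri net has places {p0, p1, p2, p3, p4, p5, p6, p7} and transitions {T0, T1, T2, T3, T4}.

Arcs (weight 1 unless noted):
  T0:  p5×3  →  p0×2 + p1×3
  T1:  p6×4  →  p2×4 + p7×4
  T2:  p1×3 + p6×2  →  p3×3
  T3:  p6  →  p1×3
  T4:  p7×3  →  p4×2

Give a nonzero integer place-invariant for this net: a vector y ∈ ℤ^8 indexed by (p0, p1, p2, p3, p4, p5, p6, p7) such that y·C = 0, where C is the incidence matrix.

y = (p0:3, p1:0, p2:0, p3:0, p4:0, p5:2, p6:0, p7:0)

Incidence matrix C (rows=places, cols=transitions):
       T0   T1   T2   T3   T4
   p0   2    0    0    0    0
   p1   3    0   -3    3    0
   p2   0    4    0    0    0
   p3   0    0    3    0    0
   p4   0    0    0    0    2
   p5  -3    0    0    0    0
   p6   0   -4   -2   -1    0
   p7   0    4    0    0   -3

Candidate y = [3, 0, 0, 0, 0, 2, 0, 0]; check y·C column-wise:
  col T0: 3·2 + 0·3 + 2·-3 = 0
  col T1: 3·0 + 0·4 + 2·0 + 0·-4 + 0·4 = 0
  col T2: 3·0 + 0·-3 + 0·3 + 2·0 + 0·-2 = 0
  col T3: 3·0 + 0·3 + 2·0 + 0·-1 = 0
  col T4: 3·0 + 0·2 + 2·0 + 0·-3 = 0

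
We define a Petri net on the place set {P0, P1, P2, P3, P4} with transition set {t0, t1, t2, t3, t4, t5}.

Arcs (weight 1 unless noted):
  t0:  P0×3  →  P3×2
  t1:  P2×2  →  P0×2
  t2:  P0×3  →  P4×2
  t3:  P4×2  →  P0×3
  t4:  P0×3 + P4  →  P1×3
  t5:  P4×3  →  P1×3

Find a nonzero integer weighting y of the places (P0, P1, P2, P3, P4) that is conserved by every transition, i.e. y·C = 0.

Incidence matrix C (rows=places, cols=transitions):
       t0   t1   t2   t3   t4   t5
   P0  -3    2   -3    3   -3    0
   P1   0    0    0    0    3    3
   P2   0   -2    0    0    0    0
   P3   2    0    0    0    0    0
   P4   0    0    2   -2   -1   -3

Candidate y = [2, 3, 2, 3, 3]; check y·C column-wise:
  col t0: 2·-3 + 3·0 + 2·0 + 3·2 + 3·0 = 0
  col t1: 2·2 + 3·0 + 2·-2 + 3·0 + 3·0 = 0
  col t2: 2·-3 + 3·0 + 2·0 + 3·0 + 3·2 = 0
  col t3: 2·3 + 3·0 + 2·0 + 3·0 + 3·-2 = 0
  col t4: 2·-3 + 3·3 + 2·0 + 3·0 + 3·-1 = 0
  col t5: 2·0 + 3·3 + 2·0 + 3·0 + 3·-3 = 0

y = (P0:2, P1:3, P2:2, P3:3, P4:3)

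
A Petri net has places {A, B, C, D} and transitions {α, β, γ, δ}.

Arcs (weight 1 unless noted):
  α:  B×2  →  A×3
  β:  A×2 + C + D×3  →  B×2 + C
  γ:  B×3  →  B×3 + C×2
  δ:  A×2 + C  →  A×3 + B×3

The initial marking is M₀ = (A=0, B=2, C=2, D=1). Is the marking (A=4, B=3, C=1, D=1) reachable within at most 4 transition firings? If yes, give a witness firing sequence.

step 1: fire α:  (A=0, B=2, C=2, D=1) → (A=3, B=0, C=2, D=1)
step 2: fire δ:  (A=3, B=0, C=2, D=1) → (A=4, B=3, C=1, D=1)

YES — reachable via ⟨α, δ⟩ (2 firings)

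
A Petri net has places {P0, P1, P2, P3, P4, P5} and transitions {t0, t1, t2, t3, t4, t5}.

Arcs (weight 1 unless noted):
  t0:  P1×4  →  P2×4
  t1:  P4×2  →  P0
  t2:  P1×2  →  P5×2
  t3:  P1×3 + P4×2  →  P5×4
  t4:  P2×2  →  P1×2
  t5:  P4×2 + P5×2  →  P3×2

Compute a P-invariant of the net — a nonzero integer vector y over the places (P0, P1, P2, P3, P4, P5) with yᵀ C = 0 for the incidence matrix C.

y = (P0:2, P1:2, P2:2, P3:3, P4:1, P5:2)

Incidence matrix C (rows=places, cols=transitions):
       t0   t1   t2   t3   t4   t5
   P0   0    1    0    0    0    0
   P1  -4    0   -2   -3    2    0
   P2   4    0    0    0   -2    0
   P3   0    0    0    0    0    2
   P4   0   -2    0   -2    0   -2
   P5   0    0    2    4    0   -2

Candidate y = [2, 2, 2, 3, 1, 2]; check y·C column-wise:
  col t0: 2·0 + 2·-4 + 2·4 + 3·0 + 1·0 + 2·0 = 0
  col t1: 2·1 + 2·0 + 2·0 + 3·0 + 1·-2 + 2·0 = 0
  col t2: 2·0 + 2·-2 + 2·0 + 3·0 + 1·0 + 2·2 = 0
  col t3: 2·0 + 2·-3 + 2·0 + 3·0 + 1·-2 + 2·4 = 0
  col t4: 2·0 + 2·2 + 2·-2 + 3·0 + 1·0 + 2·0 = 0
  col t5: 2·0 + 2·0 + 2·0 + 3·2 + 1·-2 + 2·-2 = 0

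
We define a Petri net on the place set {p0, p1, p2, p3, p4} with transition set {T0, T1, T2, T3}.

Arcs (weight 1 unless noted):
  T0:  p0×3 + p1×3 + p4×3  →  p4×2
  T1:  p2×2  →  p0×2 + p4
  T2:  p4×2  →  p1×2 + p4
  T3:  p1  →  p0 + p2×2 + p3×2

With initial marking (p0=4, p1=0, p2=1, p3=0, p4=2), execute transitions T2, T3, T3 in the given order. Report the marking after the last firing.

(p0=6, p1=0, p2=5, p3=4, p4=1)

step 1: fire T2:  (p0=4, p1=0, p2=1, p3=0, p4=2) → (p0=4, p1=2, p2=1, p3=0, p4=1)
step 2: fire T3:  (p0=4, p1=2, p2=1, p3=0, p4=1) → (p0=5, p1=1, p2=3, p3=2, p4=1)
step 3: fire T3:  (p0=5, p1=1, p2=3, p3=2, p4=1) → (p0=6, p1=0, p2=5, p3=4, p4=1)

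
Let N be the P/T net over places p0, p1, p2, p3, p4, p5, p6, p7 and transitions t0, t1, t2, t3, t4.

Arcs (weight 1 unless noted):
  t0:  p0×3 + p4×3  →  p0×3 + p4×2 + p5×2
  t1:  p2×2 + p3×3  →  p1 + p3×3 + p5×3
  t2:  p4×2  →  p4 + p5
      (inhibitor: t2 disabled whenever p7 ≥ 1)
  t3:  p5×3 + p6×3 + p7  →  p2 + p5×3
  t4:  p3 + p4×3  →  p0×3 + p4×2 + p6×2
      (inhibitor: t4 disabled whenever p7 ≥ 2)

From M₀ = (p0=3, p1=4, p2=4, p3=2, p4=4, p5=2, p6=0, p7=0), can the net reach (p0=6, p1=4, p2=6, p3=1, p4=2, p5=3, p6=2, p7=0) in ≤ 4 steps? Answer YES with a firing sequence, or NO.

NO — not reachable within 4 firings

depth 0: 1 marking
depth 1: 4 markings reached so far
depth 2: 10 markings reached so far
depth 3: 16 markings reached so far
depth 4: 16 markings reached so far
(frontier empty at depth 4; search complete)
target is not among the 16 markings reachable within 4 steps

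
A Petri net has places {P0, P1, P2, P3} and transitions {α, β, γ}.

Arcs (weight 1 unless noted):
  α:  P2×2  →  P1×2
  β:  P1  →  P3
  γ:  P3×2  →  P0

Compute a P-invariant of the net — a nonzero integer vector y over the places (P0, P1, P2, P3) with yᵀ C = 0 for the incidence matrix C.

Incidence matrix C (rows=places, cols=transitions):
        α    β    γ
   P0   0    0    1
   P1   2   -1    0
   P2  -2    0    0
   P3   0    1   -2

Candidate y = [2, 1, 1, 1]; check y·C column-wise:
  col α: 2·0 + 1·2 + 1·-2 + 1·0 = 0
  col β: 2·0 + 1·-1 + 1·0 + 1·1 = 0
  col γ: 2·1 + 1·0 + 1·0 + 1·-2 = 0

y = (P0:2, P1:1, P2:1, P3:1)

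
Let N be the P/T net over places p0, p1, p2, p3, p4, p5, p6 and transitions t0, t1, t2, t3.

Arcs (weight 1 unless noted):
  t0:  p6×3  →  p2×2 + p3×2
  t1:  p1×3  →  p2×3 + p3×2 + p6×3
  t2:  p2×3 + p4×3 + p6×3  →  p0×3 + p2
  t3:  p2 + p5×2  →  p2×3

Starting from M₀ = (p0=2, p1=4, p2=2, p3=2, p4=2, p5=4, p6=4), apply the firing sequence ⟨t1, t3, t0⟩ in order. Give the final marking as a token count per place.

step 1: fire t1:  (p0=2, p1=4, p2=2, p3=2, p4=2, p5=4, p6=4) → (p0=2, p1=1, p2=5, p3=4, p4=2, p5=4, p6=7)
step 2: fire t3:  (p0=2, p1=1, p2=5, p3=4, p4=2, p5=4, p6=7) → (p0=2, p1=1, p2=7, p3=4, p4=2, p5=2, p6=7)
step 3: fire t0:  (p0=2, p1=1, p2=7, p3=4, p4=2, p5=2, p6=7) → (p0=2, p1=1, p2=9, p3=6, p4=2, p5=2, p6=4)

(p0=2, p1=1, p2=9, p3=6, p4=2, p5=2, p6=4)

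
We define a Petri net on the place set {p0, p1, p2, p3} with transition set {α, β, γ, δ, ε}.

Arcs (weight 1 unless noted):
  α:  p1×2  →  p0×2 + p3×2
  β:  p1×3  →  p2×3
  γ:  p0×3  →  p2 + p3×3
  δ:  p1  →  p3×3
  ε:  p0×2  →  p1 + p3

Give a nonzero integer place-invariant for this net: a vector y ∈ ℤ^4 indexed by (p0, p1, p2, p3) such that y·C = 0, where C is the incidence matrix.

Incidence matrix C (rows=places, cols=transitions):
        α    β    γ    δ    ε
   p0   2    0   -3    0   -2
   p1  -2   -3    0   -1    1
   p2   0    3    1    0    0
   p3   2    0    3    3    1

Candidate y = [2, 3, 3, 1]; check y·C column-wise:
  col α: 2·2 + 3·-2 + 3·0 + 1·2 = 0
  col β: 2·0 + 3·-3 + 3·3 + 1·0 = 0
  col γ: 2·-3 + 3·0 + 3·1 + 1·3 = 0
  col δ: 2·0 + 3·-1 + 3·0 + 1·3 = 0
  col ε: 2·-2 + 3·1 + 3·0 + 1·1 = 0

y = (p0:2, p1:3, p2:3, p3:1)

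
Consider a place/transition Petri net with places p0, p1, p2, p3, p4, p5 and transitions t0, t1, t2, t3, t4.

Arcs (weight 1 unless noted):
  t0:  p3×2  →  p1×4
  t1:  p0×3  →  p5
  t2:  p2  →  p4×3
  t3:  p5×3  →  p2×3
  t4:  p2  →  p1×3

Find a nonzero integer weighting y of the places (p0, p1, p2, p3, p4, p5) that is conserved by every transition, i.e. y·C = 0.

Incidence matrix C (rows=places, cols=transitions):
       t0   t1   t2   t3   t4
   p0   0   -3    0    0    0
   p1   4    0    0    0    3
   p2   0    0   -1    3   -1
   p3  -2    0    0    0    0
   p4   0    0    3    0    0
   p5   0    1    0   -3    0

Candidate y = [1, 1, 3, 2, 1, 3]; check y·C column-wise:
  col t0: 1·0 + 1·4 + 3·0 + 2·-2 + 1·0 + 3·0 = 0
  col t1: 1·-3 + 1·0 + 3·0 + 2·0 + 1·0 + 3·1 = 0
  col t2: 1·0 + 1·0 + 3·-1 + 2·0 + 1·3 + 3·0 = 0
  col t3: 1·0 + 1·0 + 3·3 + 2·0 + 1·0 + 3·-3 = 0
  col t4: 1·0 + 1·3 + 3·-1 + 2·0 + 1·0 + 3·0 = 0

y = (p0:1, p1:1, p2:3, p3:2, p4:1, p5:3)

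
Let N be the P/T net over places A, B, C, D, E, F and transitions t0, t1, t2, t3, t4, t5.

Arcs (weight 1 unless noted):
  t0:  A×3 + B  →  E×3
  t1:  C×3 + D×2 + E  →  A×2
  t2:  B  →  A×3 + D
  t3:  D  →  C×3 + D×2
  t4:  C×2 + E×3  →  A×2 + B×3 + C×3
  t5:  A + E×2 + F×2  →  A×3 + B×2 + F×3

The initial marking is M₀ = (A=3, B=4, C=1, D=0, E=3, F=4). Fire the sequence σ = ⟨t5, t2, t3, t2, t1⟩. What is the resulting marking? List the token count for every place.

(A=13, B=4, C=1, D=1, E=0, F=5)

step 1: fire t5:  (A=3, B=4, C=1, D=0, E=3, F=4) → (A=5, B=6, C=1, D=0, E=1, F=5)
step 2: fire t2:  (A=5, B=6, C=1, D=0, E=1, F=5) → (A=8, B=5, C=1, D=1, E=1, F=5)
step 3: fire t3:  (A=8, B=5, C=1, D=1, E=1, F=5) → (A=8, B=5, C=4, D=2, E=1, F=5)
step 4: fire t2:  (A=8, B=5, C=4, D=2, E=1, F=5) → (A=11, B=4, C=4, D=3, E=1, F=5)
step 5: fire t1:  (A=11, B=4, C=4, D=3, E=1, F=5) → (A=13, B=4, C=1, D=1, E=0, F=5)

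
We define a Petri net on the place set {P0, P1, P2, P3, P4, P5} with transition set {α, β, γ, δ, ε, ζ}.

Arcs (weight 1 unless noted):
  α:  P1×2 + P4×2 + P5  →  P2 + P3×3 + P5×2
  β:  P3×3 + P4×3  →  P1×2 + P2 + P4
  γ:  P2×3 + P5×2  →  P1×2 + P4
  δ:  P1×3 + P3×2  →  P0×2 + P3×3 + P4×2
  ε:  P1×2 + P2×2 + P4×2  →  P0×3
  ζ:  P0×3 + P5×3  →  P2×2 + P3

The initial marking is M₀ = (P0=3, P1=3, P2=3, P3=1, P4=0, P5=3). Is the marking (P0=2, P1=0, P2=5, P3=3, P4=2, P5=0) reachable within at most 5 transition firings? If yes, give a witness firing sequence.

YES — reachable via ⟨ζ, δ⟩ (2 firings)

step 1: fire ζ:  (P0=3, P1=3, P2=3, P3=1, P4=0, P5=3) → (P0=0, P1=3, P2=5, P3=2, P4=0, P5=0)
step 2: fire δ:  (P0=0, P1=3, P2=5, P3=2, P4=0, P5=0) → (P0=2, P1=0, P2=5, P3=3, P4=2, P5=0)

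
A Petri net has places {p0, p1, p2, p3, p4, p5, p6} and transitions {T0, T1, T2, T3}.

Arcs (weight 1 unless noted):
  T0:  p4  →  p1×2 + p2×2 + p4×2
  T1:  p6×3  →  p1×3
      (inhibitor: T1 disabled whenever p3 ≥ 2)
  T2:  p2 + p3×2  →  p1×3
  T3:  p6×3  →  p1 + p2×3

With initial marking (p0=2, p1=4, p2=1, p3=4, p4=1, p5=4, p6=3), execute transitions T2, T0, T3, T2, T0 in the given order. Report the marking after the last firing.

step 1: fire T2:  (p0=2, p1=4, p2=1, p3=4, p4=1, p5=4, p6=3) → (p0=2, p1=7, p2=0, p3=2, p4=1, p5=4, p6=3)
step 2: fire T0:  (p0=2, p1=7, p2=0, p3=2, p4=1, p5=4, p6=3) → (p0=2, p1=9, p2=2, p3=2, p4=2, p5=4, p6=3)
step 3: fire T3:  (p0=2, p1=9, p2=2, p3=2, p4=2, p5=4, p6=3) → (p0=2, p1=10, p2=5, p3=2, p4=2, p5=4, p6=0)
step 4: fire T2:  (p0=2, p1=10, p2=5, p3=2, p4=2, p5=4, p6=0) → (p0=2, p1=13, p2=4, p3=0, p4=2, p5=4, p6=0)
step 5: fire T0:  (p0=2, p1=13, p2=4, p3=0, p4=2, p5=4, p6=0) → (p0=2, p1=15, p2=6, p3=0, p4=3, p5=4, p6=0)

(p0=2, p1=15, p2=6, p3=0, p4=3, p5=4, p6=0)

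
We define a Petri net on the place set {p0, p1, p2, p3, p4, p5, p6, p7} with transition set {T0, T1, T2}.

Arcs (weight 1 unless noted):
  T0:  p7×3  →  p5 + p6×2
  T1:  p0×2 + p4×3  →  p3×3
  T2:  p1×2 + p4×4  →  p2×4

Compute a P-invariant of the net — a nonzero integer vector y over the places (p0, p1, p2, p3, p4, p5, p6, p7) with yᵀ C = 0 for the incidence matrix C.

y = (p0:0, p1:2, p2:1, p3:0, p4:0, p5:0, p6:0, p7:0)

Incidence matrix C (rows=places, cols=transitions):
       T0   T1   T2
   p0   0   -2    0
   p1   0    0   -2
   p2   0    0    4
   p3   0    3    0
   p4   0   -3   -4
   p5   1    0    0
   p6   2    0    0
   p7  -3    0    0

Candidate y = [0, 2, 1, 0, 0, 0, 0, 0]; check y·C column-wise:
  col T0: 2·0 + 1·0 + 0·1 + 0·2 + 0·-3 = 0
  col T1: 0·-2 + 2·0 + 1·0 + 0·3 + 0·-3 = 0
  col T2: 2·-2 + 1·4 + 0·-4 = 0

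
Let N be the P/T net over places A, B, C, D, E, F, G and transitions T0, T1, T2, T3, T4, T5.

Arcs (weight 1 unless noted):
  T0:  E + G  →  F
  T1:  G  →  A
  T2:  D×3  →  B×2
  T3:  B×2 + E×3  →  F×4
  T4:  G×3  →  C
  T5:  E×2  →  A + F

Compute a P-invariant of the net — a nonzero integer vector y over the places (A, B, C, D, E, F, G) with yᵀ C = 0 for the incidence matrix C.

y = (A:1, B:3, C:3, D:2, E:2, F:3, G:1)

Incidence matrix C (rows=places, cols=transitions):
       T0   T1   T2   T3   T4   T5
    A   0    1    0    0    0    1
    B   0    0    2   -2    0    0
    C   0    0    0    0    1    0
    D   0    0   -3    0    0    0
    E  -1    0    0   -3    0   -2
    F   1    0    0    4    0    1
    G  -1   -1    0    0   -3    0

Candidate y = [1, 3, 3, 2, 2, 3, 1]; check y·C column-wise:
  col T0: 1·0 + 3·0 + 3·0 + 2·0 + 2·-1 + 3·1 + 1·-1 = 0
  col T1: 1·1 + 3·0 + 3·0 + 2·0 + 2·0 + 3·0 + 1·-1 = 0
  col T2: 1·0 + 3·2 + 3·0 + 2·-3 + 2·0 + 3·0 + 1·0 = 0
  col T3: 1·0 + 3·-2 + 3·0 + 2·0 + 2·-3 + 3·4 + 1·0 = 0
  col T4: 1·0 + 3·0 + 3·1 + 2·0 + 2·0 + 3·0 + 1·-3 = 0
  col T5: 1·1 + 3·0 + 3·0 + 2·0 + 2·-2 + 3·1 + 1·0 = 0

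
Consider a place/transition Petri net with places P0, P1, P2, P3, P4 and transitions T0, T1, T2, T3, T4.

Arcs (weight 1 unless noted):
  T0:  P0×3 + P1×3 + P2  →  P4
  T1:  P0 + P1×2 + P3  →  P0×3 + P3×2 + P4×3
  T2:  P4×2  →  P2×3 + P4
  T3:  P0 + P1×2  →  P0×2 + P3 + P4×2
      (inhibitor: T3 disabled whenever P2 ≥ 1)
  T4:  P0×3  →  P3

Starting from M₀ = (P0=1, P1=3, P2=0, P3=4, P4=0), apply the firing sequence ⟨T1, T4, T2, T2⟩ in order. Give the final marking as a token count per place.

(P0=0, P1=1, P2=6, P3=6, P4=1)

step 1: fire T1:  (P0=1, P1=3, P2=0, P3=4, P4=0) → (P0=3, P1=1, P2=0, P3=5, P4=3)
step 2: fire T4:  (P0=3, P1=1, P2=0, P3=5, P4=3) → (P0=0, P1=1, P2=0, P3=6, P4=3)
step 3: fire T2:  (P0=0, P1=1, P2=0, P3=6, P4=3) → (P0=0, P1=1, P2=3, P3=6, P4=2)
step 4: fire T2:  (P0=0, P1=1, P2=3, P3=6, P4=2) → (P0=0, P1=1, P2=6, P3=6, P4=1)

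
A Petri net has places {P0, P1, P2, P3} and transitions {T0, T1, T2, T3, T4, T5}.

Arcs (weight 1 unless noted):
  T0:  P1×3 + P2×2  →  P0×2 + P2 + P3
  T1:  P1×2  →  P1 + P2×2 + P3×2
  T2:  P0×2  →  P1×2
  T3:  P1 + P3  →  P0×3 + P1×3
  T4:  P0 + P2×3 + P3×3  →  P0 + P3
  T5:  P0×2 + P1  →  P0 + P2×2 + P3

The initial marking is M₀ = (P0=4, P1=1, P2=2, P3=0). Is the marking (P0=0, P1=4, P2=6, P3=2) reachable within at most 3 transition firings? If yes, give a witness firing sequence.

depth 0: 1 marking
depth 1: 3 markings reached so far
depth 2: 7 markings reached so far
depth 3: 13 markings reached so far
target is not among the 13 markings reachable within 3 steps

NO — not reachable within 3 firings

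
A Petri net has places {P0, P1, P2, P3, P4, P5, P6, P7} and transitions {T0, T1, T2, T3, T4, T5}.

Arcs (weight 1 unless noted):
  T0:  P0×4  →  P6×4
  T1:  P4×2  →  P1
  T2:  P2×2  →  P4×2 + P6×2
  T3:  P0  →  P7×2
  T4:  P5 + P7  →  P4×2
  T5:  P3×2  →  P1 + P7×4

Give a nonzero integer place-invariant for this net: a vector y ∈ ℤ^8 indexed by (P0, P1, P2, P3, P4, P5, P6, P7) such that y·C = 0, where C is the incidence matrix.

Incidence matrix C (rows=places, cols=transitions):
       T0   T1   T2   T3   T4   T5
   P0  -4    0    0   -1    0    0
   P1   0    1    0    0    0    1
   P2   0    0   -2    0    0    0
   P3   0    0    0    0    0   -2
   P4   0   -2    2    0    2    0
   P5   0    0    0    0   -1    0
   P6   4    0    2    0    0    0
   P7   0    0    0    2   -1    4

Candidate y = [0, 2, 1, 1, 1, 2, 0, 0]; check y·C column-wise:
  col T0: 0·-4 + 2·0 + 1·0 + 1·0 + 1·0 + 2·0 + 0·4 = 0
  col T1: 2·1 + 1·0 + 1·0 + 1·-2 + 2·0 = 0
  col T2: 2·0 + 1·-2 + 1·0 + 1·2 + 2·0 + 0·2 = 0
  col T3: 0·-1 + 2·0 + 1·0 + 1·0 + 1·0 + 2·0 + 0·2 = 0
  col T4: 2·0 + 1·0 + 1·0 + 1·2 + 2·-1 + 0·-1 = 0
  col T5: 2·1 + 1·0 + 1·-2 + 1·0 + 2·0 + 0·4 = 0

y = (P0:0, P1:2, P2:1, P3:1, P4:1, P5:2, P6:0, P7:0)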